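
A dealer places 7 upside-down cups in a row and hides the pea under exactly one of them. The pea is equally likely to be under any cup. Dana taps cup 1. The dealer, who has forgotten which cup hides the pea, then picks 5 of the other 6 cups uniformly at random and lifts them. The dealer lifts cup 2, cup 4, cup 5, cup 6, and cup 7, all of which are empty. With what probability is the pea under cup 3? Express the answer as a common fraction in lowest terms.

Apply Bayes' rule, conditioning on where the pea actually is.
If it is under either of cups 1 and 3 (prior 1/7 each): the dealer picks exactly this set with probability 1/6 regardless, and none is the prize; weight (1/7)·(1/6) = 1/42 each.
If it is under any of cups 2, 4, 5, 6, and 7 (prior 1/7 each): that cup was opened and seen not to hold the prize — ruled out; weight (1/7)·0 = 0 each.
The weights sum to 1/21.
So P(the pea under cup 3 | the dealer opened cup 2, cup 4, cup 5, cup 6, and cup 7) = (1/42) / (1/21) = 1/2.

1/2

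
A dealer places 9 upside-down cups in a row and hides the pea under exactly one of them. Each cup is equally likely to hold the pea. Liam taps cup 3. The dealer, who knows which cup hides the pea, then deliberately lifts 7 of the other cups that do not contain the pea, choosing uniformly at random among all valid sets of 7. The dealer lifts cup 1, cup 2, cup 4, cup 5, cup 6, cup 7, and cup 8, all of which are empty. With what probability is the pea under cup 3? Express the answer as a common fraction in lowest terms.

Condition on the true location of the pea.
If it is under any of cups 1, 2, 4, 5, 6, 7, and 8 (prior 1/9 each): that cup was opened and seen not to hold the prize — ruled out; weight (1/9)·0 = 0 each.
If it is under cup 3 (prior 1/9): the dealer has 8 equally likely choices, so probability 1/8; weight (1/9)·(1/8) = 1/72.
If it is under cup 9 (prior 1/9): the dealer has no choice, probability 1; weight (1/9)·1 = 1/9.
The weights sum to 1/8.
So P(the pea under cup 3 | the dealer opened cup 1, cup 2, cup 4, cup 5, cup 6, cup 7, and cup 8) = (1/72) / (1/8) = 1/9.

1/9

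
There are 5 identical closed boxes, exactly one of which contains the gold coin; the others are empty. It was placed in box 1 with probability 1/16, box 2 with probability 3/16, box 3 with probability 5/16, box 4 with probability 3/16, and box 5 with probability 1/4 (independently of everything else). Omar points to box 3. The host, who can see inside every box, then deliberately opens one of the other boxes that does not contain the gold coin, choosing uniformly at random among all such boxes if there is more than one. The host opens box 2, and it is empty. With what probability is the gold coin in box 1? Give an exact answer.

4/47

Apply Bayes' rule, conditioning on where the gold coin actually is.
If it is in box 1 (prior 1/16): the host has 3 equally likely choices, so probability 1/3; weight (1/16)·(1/3) = 1/48.
If it is in box 2 (prior 3/16): the host opened box 2, so this case is ruled out; weight (3/16)·0 = 0.
If it is in box 3 (prior 5/16): the host has 4 equally likely choices, so probability 1/4; weight (5/16)·(1/4) = 5/64.
If it is in box 4 (prior 3/16): the host has 3 equally likely choices, so probability 1/3; weight (3/16)·(1/3) = 1/16.
If it is in box 5 (prior 1/4): the host has 3 equally likely choices, so probability 1/3; weight (1/4)·(1/3) = 1/12.
The weights sum to 47/192.
So P(the gold coin in box 1 | the host opened box 2) = (1/48) / (47/192) = 4/47.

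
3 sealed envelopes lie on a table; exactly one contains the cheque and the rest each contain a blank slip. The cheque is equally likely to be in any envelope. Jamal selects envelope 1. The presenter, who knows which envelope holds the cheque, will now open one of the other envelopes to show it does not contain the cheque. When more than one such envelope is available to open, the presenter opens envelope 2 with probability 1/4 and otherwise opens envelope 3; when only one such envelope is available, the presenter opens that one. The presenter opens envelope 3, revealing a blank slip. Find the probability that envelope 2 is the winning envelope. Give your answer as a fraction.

Apply Bayes' rule, conditioning on where the cheque actually is.
If it is in envelope 1 (prior 1/3): envelope 2 is available but not opened, probability 3/4; weight (1/3)·(3/4) = 1/4.
If it is in envelope 2 (prior 1/3): only envelope 3 is available, probability 1; weight (1/3)·1 = 1/3.
If it is in envelope 3 (prior 1/3): the presenter opened envelope 3, so this case is ruled out; weight (1/3)·0 = 0.
The weights sum to 7/12.
So P(the cheque in envelope 2 | the presenter opened envelope 3) = (1/3) / (7/12) = 4/7.

4/7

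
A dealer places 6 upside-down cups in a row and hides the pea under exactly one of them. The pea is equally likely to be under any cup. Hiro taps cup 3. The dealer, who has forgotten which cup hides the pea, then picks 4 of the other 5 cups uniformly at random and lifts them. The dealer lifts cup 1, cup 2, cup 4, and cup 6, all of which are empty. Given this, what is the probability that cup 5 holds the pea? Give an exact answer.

Apply Bayes' rule, conditioning on where the pea actually is.
If it is under any of cups 1, 2, 4, and 6 (prior 1/6 each): that cup was opened and seen not to hold the prize — ruled out; weight (1/6)·0 = 0 each.
If it is under either of cups 3 and 5 (prior 1/6 each): the dealer picks exactly this set with probability 1/5 regardless, and none is the prize; weight (1/6)·(1/5) = 1/30 each.
The weights sum to 1/15.
So P(the pea under cup 5 | the dealer opened cup 1, cup 2, cup 4, and cup 6) = (1/30) / (1/15) = 1/2.

1/2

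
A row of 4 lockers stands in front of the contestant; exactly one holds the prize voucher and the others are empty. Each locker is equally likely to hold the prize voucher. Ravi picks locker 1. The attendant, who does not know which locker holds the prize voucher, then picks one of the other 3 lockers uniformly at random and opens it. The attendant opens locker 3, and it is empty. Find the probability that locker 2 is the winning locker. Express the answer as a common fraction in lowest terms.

Consider each possible location of the prize voucher in turn.
If it is in any of lockers 1, 2, and 4 (prior 1/4 each): the attendant picks locker 3 with probability 1/3 regardless, and it is not the prize; weight (1/4)·(1/3) = 1/12 each.
If it is in locker 3 (prior 1/4): the attendant opened locker 3, so this case is ruled out; weight (1/4)·0 = 0.
The weights sum to 1/4.
So P(the prize voucher in locker 2 | the attendant opened locker 3) = (1/12) / (1/4) = 1/3.

1/3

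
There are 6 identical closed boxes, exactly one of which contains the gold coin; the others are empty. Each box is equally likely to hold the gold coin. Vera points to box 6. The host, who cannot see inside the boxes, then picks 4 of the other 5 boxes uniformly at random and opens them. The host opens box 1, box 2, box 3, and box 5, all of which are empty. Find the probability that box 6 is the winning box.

Condition on the true location of the gold coin.
If it is in any of boxes 1, 2, 3, and 5 (prior 1/6 each): that box was opened and seen not to hold the prize — ruled out; weight (1/6)·0 = 0 each.
If it is in either of boxes 4 and 6 (prior 1/6 each): the host picks exactly this set with probability 1/5 regardless, and none is the prize; weight (1/6)·(1/5) = 1/30 each.
The weights sum to 1/15.
So P(the gold coin in box 6 | the host opened box 1, box 2, box 3, and box 5) = (1/30) / (1/15) = 1/2.

1/2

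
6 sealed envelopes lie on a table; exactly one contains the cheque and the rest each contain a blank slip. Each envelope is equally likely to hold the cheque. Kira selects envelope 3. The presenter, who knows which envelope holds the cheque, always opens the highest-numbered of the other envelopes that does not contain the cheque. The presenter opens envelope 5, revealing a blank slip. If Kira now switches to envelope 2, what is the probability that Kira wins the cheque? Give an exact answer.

Condition on the true location of the cheque.
If it is in any of envelopes 1, 2, 3, and 4 (prior 1/6 each): the presenter would have opened envelope 6 instead, probability 0; weight (1/6)·0 = 0 each.
If it is in envelope 5 (prior 1/6): the presenter opened envelope 5, so this case is ruled out; weight (1/6)·0 = 0.
If it is in envelope 6 (prior 1/6): envelope 5 is the highest-numbered option available, probability 1; weight (1/6)·1 = 1/6.
The weights sum to 1/6.
So P(the cheque in envelope 2 | the presenter opened envelope 5) = 0 / (1/6) = 0.

0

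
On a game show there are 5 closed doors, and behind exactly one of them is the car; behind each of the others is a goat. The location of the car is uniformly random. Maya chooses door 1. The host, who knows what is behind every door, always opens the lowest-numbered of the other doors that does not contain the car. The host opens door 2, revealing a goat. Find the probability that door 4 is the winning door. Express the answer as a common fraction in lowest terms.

1/4

Consider each possible location of the car in turn.
If it is behind any of doors 1, 3, 4, and 5 (prior 1/5 each): door 2 is the lowest-numbered option available, probability 1; weight (1/5)·1 = 1/5 each.
If it is behind door 2 (prior 1/5): the host opened door 2, so this case is ruled out; weight (1/5)·0 = 0.
The weights sum to 4/5.
So P(the car behind door 4 | the host opened door 2) = (1/5) / (4/5) = 1/4.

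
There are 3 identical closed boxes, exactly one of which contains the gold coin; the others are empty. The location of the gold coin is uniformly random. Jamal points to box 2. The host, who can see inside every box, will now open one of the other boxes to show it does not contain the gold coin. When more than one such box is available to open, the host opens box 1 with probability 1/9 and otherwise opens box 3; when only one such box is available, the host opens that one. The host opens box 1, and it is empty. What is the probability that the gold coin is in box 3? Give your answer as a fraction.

9/10

Condition on the true location of the gold coin.
If it is in box 1 (prior 1/3): the host opened box 1, so this case is ruled out; weight (1/3)·0 = 0.
If it is in box 2 (prior 1/3): box 1 is available, opened with probability 1/9; weight (1/3)·(1/9) = 1/27.
If it is in box 3 (prior 1/3): only box 1 is available, probability 1; weight (1/3)·1 = 1/3.
The weights sum to 10/27.
So P(the gold coin in box 3 | the host opened box 1) = (1/3) / (10/27) = 9/10.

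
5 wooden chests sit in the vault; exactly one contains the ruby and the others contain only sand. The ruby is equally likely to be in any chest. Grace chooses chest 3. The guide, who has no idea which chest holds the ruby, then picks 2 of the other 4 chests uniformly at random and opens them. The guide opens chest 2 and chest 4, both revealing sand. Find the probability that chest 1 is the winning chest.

1/3

Consider each possible location of the ruby in turn.
If it is in any of chests 1, 3, and 5 (prior 1/5 each): the guide picks exactly this set with probability 1/6 regardless, and none is the prize; weight (1/5)·(1/6) = 1/30 each.
If it is in either of chests 2 and 4 (prior 1/5 each): that chest was opened and seen not to hold the prize — ruled out; weight (1/5)·0 = 0 each.
The weights sum to 1/10.
So P(the ruby in chest 1 | the guide opened chest 2 and chest 4) = (1/30) / (1/10) = 1/3.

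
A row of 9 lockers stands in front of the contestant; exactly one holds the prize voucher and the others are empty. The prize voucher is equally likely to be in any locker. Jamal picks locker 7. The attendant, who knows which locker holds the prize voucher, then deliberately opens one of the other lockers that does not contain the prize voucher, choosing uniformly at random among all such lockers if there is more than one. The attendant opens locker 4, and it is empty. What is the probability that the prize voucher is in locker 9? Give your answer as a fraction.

8/63

Apply Bayes' rule, conditioning on where the prize voucher actually is.
If it is in any of lockers 1, 2, 3, 5, 6, 8, and 9 (prior 1/9 each): the attendant has 7 equally likely choices, so probability 1/7; weight (1/9)·(1/7) = 1/63 each.
If it is in locker 4 (prior 1/9): the attendant opened locker 4, so this case is ruled out; weight (1/9)·0 = 0.
If it is in locker 7 (prior 1/9): the attendant has 8 equally likely choices, so probability 1/8; weight (1/9)·(1/8) = 1/72.
The weights sum to 1/8.
So P(the prize voucher in locker 9 | the attendant opened locker 4) = (1/63) / (1/8) = 8/63.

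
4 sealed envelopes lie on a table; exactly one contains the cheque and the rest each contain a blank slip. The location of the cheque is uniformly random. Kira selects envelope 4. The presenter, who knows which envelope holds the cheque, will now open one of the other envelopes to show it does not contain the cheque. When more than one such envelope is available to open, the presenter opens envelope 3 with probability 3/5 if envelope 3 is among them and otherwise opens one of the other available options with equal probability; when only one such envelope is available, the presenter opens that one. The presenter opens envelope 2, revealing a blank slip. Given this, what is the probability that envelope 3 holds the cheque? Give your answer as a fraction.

5/11

Apply Bayes' rule, conditioning on where the cheque actually is.
If it is in envelope 1 (prior 1/4): envelope 3 is available but not opened, probability 2/5; weight (1/4)·(2/5) = 1/10.
If it is in envelope 2 (prior 1/4): the presenter opened envelope 2, so this case is ruled out; weight (1/4)·0 = 0.
If it is in envelope 3 (prior 1/4): envelope 3 holds the prize so is unavailable; the presenter chooses uniformly among the 2 others, probability 1/2; weight (1/4)·(1/2) = 1/8.
If it is in envelope 4 (prior 1/4): envelope 3 is available but not opened; envelope 2 gets probability (1 − 3/5)/2 = 1/5; weight (1/4)·(1/5) = 1/20.
The weights sum to 11/40.
So P(the cheque in envelope 3 | the presenter opened envelope 2) = (1/8) / (11/40) = 5/11.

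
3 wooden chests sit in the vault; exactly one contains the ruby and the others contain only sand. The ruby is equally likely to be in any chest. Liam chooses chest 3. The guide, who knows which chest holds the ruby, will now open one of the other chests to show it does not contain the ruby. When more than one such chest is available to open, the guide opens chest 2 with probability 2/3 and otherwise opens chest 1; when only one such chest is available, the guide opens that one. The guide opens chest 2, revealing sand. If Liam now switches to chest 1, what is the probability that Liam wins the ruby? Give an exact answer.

3/5

Apply Bayes' rule, conditioning on where the ruby actually is.
If it is in chest 1 (prior 1/3): only chest 2 is available, probability 1; weight (1/3)·1 = 1/3.
If it is in chest 2 (prior 1/3): the guide opened chest 2, so this case is ruled out; weight (1/3)·0 = 0.
If it is in chest 3 (prior 1/3): chest 2 is available, opened with probability 2/3; weight (1/3)·(2/3) = 2/9.
The weights sum to 5/9.
So P(the ruby in chest 1 | the guide opened chest 2) = (1/3) / (5/9) = 3/5.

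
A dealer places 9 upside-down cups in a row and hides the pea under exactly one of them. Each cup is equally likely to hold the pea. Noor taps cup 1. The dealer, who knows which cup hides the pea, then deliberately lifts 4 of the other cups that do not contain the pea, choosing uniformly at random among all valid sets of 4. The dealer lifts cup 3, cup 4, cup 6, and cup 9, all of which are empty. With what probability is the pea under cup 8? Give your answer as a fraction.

2/9

Condition on the true location of the pea.
If it is under cup 1 (prior 1/9): the dealer has 70 equally likely choices, so probability 1/70; weight (1/9)·(1/70) = 1/630.
If it is under any of cups 2, 5, 7, and 8 (prior 1/9 each): the dealer has 35 equally likely choices, so probability 1/35; weight (1/9)·(1/35) = 1/315 each.
If it is under any of cups 3, 4, 6, and 9 (prior 1/9 each): that cup was opened and seen not to hold the prize — ruled out; weight (1/9)·0 = 0 each.
The weights sum to 1/70.
So P(the pea under cup 8 | the dealer opened cup 3, cup 4, cup 6, and cup 9) = (1/315) / (1/70) = 2/9.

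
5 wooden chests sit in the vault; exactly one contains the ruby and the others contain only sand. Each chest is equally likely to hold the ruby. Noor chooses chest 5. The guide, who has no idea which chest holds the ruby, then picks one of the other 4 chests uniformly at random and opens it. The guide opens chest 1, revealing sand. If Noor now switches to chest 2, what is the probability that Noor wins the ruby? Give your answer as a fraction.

1/4

Consider each possible location of the ruby in turn.
If it is in chest 1 (prior 1/5): the guide opened chest 1, so this case is ruled out; weight (1/5)·0 = 0.
If it is in any of chests 2, 3, 4, and 5 (prior 1/5 each): the guide picks chest 1 with probability 1/4 regardless, and it is not the prize; weight (1/5)·(1/4) = 1/20 each.
The weights sum to 1/5.
So P(the ruby in chest 2 | the guide opened chest 1) = (1/20) / (1/5) = 1/4.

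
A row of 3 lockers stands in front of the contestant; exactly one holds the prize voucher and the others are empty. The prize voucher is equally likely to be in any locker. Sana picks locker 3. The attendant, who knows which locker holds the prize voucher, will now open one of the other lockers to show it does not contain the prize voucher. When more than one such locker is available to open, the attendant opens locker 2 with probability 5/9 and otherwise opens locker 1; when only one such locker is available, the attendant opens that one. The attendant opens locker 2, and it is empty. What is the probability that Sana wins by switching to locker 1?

Apply Bayes' rule, conditioning on where the prize voucher actually is.
If it is in locker 1 (prior 1/3): only locker 2 is available, probability 1; weight (1/3)·1 = 1/3.
If it is in locker 2 (prior 1/3): the attendant opened locker 2, so this case is ruled out; weight (1/3)·0 = 0.
If it is in locker 3 (prior 1/3): locker 2 is available, opened with probability 5/9; weight (1/3)·(5/9) = 5/27.
The weights sum to 14/27.
So P(the prize voucher in locker 1 | the attendant opened locker 2) = (1/3) / (14/27) = 9/14.

9/14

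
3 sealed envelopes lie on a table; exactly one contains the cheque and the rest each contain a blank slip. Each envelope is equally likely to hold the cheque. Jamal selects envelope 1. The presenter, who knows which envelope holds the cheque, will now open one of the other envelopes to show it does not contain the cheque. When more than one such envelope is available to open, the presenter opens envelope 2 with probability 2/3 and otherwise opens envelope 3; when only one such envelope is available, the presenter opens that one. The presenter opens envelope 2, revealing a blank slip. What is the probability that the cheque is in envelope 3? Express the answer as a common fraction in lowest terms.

3/5

Apply Bayes' rule, conditioning on where the cheque actually is.
If it is in envelope 1 (prior 1/3): envelope 2 is available, opened with probability 2/3; weight (1/3)·(2/3) = 2/9.
If it is in envelope 2 (prior 1/3): the presenter opened envelope 2, so this case is ruled out; weight (1/3)·0 = 0.
If it is in envelope 3 (prior 1/3): only envelope 2 is available, probability 1; weight (1/3)·1 = 1/3.
The weights sum to 5/9.
So P(the cheque in envelope 3 | the presenter opened envelope 2) = (1/3) / (5/9) = 3/5.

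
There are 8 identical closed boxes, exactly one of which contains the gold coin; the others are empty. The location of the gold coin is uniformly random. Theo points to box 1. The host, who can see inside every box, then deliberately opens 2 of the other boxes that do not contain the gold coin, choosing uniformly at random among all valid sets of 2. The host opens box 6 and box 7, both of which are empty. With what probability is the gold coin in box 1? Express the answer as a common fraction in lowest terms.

Condition on the true location of the gold coin.
If it is in box 1 (prior 1/8): the host has 21 equally likely choices, so probability 1/21; weight (1/8)·(1/21) = 1/168.
If it is in any of boxes 2, 3, 4, 5, and 8 (prior 1/8 each): the host has 15 equally likely choices, so probability 1/15; weight (1/8)·(1/15) = 1/120 each.
If it is in either of boxes 6 and 7 (prior 1/8 each): that box was opened and seen not to hold the prize — ruled out; weight (1/8)·0 = 0 each.
The weights sum to 1/21.
So P(the gold coin in box 1 | the host opened box 6 and box 7) = (1/168) / (1/21) = 1/8.

1/8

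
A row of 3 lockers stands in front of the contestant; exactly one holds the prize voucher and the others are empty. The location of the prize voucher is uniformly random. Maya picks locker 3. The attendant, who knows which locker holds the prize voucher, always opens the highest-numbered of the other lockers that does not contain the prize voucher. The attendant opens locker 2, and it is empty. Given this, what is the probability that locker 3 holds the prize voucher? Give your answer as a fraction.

Apply Bayes' rule, conditioning on where the prize voucher actually is.
If it is in either of lockers 1 and 3 (prior 1/3 each): locker 2 is the highest-numbered option available, probability 1; weight (1/3)·1 = 1/3 each.
If it is in locker 2 (prior 1/3): the attendant opened locker 2, so this case is ruled out; weight (1/3)·0 = 0.
The weights sum to 2/3.
So P(the prize voucher in locker 3 | the attendant opened locker 2) = (1/3) / (2/3) = 1/2.

1/2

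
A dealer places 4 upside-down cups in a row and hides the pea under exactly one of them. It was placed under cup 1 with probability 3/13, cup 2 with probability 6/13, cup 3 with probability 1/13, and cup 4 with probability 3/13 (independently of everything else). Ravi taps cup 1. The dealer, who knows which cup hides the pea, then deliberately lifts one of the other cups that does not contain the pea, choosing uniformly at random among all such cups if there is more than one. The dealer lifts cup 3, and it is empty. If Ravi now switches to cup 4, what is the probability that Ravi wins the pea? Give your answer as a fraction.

3/11

Apply Bayes' rule, conditioning on where the pea actually is.
If it is under cup 1 (prior 3/13): the dealer has 3 equally likely choices, so probability 1/3; weight (3/13)·(1/3) = 1/13.
If it is under cup 2 (prior 6/13): the dealer has 2 equally likely choices, so probability 1/2; weight (6/13)·(1/2) = 3/13.
If it is under cup 3 (prior 1/13): the dealer opened cup 3, so this case is ruled out; weight (1/13)·0 = 0.
If it is under cup 4 (prior 3/13): the dealer has 2 equally likely choices, so probability 1/2; weight (3/13)·(1/2) = 3/26.
The weights sum to 11/26.
So P(the pea under cup 4 | the dealer opened cup 3) = (3/26) / (11/26) = 3/11.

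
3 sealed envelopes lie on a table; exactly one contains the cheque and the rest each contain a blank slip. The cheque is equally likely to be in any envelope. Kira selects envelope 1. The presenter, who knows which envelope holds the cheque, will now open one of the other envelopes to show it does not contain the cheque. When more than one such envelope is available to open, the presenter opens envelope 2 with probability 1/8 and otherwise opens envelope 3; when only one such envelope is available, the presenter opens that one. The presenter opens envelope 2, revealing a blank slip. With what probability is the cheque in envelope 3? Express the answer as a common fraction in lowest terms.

8/9

Apply Bayes' rule, conditioning on where the cheque actually is.
If it is in envelope 1 (prior 1/3): envelope 2 is available, opened with probability 1/8; weight (1/3)·(1/8) = 1/24.
If it is in envelope 2 (prior 1/3): the presenter opened envelope 2, so this case is ruled out; weight (1/3)·0 = 0.
If it is in envelope 3 (prior 1/3): only envelope 2 is available, probability 1; weight (1/3)·1 = 1/3.
The weights sum to 3/8.
So P(the cheque in envelope 3 | the presenter opened envelope 2) = (1/3) / (3/8) = 8/9.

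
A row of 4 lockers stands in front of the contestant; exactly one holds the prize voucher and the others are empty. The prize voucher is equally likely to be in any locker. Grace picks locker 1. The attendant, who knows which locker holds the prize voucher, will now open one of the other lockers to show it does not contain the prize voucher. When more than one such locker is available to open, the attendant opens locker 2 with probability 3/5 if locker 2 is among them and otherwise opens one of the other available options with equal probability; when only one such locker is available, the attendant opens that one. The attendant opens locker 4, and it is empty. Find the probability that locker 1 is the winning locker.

Consider each possible location of the prize voucher in turn.
If it is in locker 1 (prior 1/4): locker 2 is available but not opened; locker 4 gets probability (1 − 3/5)/2 = 1/5; weight (1/4)·(1/5) = 1/20.
If it is in locker 2 (prior 1/4): locker 2 holds the prize so is unavailable; the attendant chooses uniformly among the 2 others, probability 1/2; weight (1/4)·(1/2) = 1/8.
If it is in locker 3 (prior 1/4): locker 2 is available but not opened, probability 2/5; weight (1/4)·(2/5) = 1/10.
If it is in locker 4 (prior 1/4): the attendant opened locker 4, so this case is ruled out; weight (1/4)·0 = 0.
The weights sum to 11/40.
So P(the prize voucher in locker 1 | the attendant opened locker 4) = (1/20) / (11/40) = 2/11.

2/11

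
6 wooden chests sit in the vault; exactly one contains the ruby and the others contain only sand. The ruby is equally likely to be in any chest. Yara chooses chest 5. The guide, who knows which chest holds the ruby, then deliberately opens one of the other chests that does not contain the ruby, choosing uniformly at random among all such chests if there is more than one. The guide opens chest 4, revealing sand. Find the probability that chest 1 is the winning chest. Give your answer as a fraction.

5/24

Condition on the true location of the ruby.
If it is in any of chests 1, 2, 3, and 6 (prior 1/6 each): the guide has 4 equally likely choices, so probability 1/4; weight (1/6)·(1/4) = 1/24 each.
If it is in chest 4 (prior 1/6): the guide opened chest 4, so this case is ruled out; weight (1/6)·0 = 0.
If it is in chest 5 (prior 1/6): the guide has 5 equally likely choices, so probability 1/5; weight (1/6)·(1/5) = 1/30.
The weights sum to 1/5.
So P(the ruby in chest 1 | the guide opened chest 4) = (1/24) / (1/5) = 5/24.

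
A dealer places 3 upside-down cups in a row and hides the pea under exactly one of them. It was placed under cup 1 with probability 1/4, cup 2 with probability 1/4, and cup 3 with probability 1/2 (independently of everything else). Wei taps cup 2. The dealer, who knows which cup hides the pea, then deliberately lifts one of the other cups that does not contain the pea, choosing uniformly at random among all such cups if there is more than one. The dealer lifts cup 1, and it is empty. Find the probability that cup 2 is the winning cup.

1/5

Consider each possible location of the pea in turn.
If it is under cup 1 (prior 1/4): the dealer opened cup 1, so this case is ruled out; weight (1/4)·0 = 0.
If it is under cup 2 (prior 1/4): the dealer has 2 equally likely choices, so probability 1/2; weight (1/4)·(1/2) = 1/8.
If it is under cup 3 (prior 1/2): the dealer has no choice, probability 1; weight (1/2)·1 = 1/2.
The weights sum to 5/8.
So P(the pea under cup 2 | the dealer opened cup 1) = (1/8) / (5/8) = 1/5.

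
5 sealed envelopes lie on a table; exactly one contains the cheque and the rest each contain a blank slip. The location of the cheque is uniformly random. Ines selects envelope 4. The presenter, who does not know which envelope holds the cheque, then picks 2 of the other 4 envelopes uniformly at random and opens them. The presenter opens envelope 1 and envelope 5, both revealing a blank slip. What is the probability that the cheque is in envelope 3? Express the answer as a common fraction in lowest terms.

1/3

Consider each possible location of the cheque in turn.
If it is in either of envelopes 1 and 5 (prior 1/5 each): that envelope was opened and seen not to hold the prize — ruled out; weight (1/5)·0 = 0 each.
If it is in any of envelopes 2, 3, and 4 (prior 1/5 each): the presenter picks exactly this set with probability 1/6 regardless, and none is the prize; weight (1/5)·(1/6) = 1/30 each.
The weights sum to 1/10.
So P(the cheque in envelope 3 | the presenter opened envelope 1 and envelope 5) = (1/30) / (1/10) = 1/3.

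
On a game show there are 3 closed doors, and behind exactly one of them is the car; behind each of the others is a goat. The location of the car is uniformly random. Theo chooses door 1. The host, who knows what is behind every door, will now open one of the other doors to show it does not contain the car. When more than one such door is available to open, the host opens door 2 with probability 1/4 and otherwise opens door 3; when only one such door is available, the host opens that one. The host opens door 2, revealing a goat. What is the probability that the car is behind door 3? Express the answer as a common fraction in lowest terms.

Consider each possible location of the car in turn.
If it is behind door 1 (prior 1/3): door 2 is available, opened with probability 1/4; weight (1/3)·(1/4) = 1/12.
If it is behind door 2 (prior 1/3): the host opened door 2, so this case is ruled out; weight (1/3)·0 = 0.
If it is behind door 3 (prior 1/3): only door 2 is available, probability 1; weight (1/3)·1 = 1/3.
The weights sum to 5/12.
So P(the car behind door 3 | the host opened door 2) = (1/3) / (5/12) = 4/5.

4/5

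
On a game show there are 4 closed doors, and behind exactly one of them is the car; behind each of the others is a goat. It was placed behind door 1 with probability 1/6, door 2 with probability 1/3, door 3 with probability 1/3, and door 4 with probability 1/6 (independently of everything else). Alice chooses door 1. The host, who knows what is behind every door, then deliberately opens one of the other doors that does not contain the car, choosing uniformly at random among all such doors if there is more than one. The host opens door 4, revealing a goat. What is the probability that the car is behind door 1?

1/7

Condition on the true location of the car.
If it is behind door 1 (prior 1/6): the host has 3 equally likely choices, so probability 1/3; weight (1/6)·(1/3) = 1/18.
If it is behind either of doors 2 and 3 (prior 1/3 each): the host has 2 equally likely choices, so probability 1/2; weight (1/3)·(1/2) = 1/6 each.
If it is behind door 4 (prior 1/6): the host opened door 4, so this case is ruled out; weight (1/6)·0 = 0.
The weights sum to 7/18.
So P(the car behind door 1 | the host opened door 4) = (1/18) / (7/18) = 1/7.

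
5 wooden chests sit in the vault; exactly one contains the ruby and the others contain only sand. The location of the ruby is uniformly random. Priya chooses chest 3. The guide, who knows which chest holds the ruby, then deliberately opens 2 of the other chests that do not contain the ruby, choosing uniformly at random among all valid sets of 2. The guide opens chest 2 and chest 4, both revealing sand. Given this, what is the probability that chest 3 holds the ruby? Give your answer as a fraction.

1/5

Consider each possible location of the ruby in turn.
If it is in either of chests 1 and 5 (prior 1/5 each): the guide has 3 equally likely choices, so probability 1/3; weight (1/5)·(1/3) = 1/15 each.
If it is in either of chests 2 and 4 (prior 1/5 each): that chest was opened and seen not to hold the prize — ruled out; weight (1/5)·0 = 0 each.
If it is in chest 3 (prior 1/5): the guide has 6 equally likely choices, so probability 1/6; weight (1/5)·(1/6) = 1/30.
The weights sum to 1/6.
So P(the ruby in chest 3 | the guide opened chest 2 and chest 4) = (1/30) / (1/6) = 1/5.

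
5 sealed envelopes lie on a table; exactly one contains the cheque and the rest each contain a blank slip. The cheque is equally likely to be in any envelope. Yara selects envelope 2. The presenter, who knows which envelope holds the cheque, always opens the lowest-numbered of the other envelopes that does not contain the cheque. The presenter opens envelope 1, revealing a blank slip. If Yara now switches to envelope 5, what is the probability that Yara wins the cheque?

1/4

Condition on the true location of the cheque.
If it is in envelope 1 (prior 1/5): the presenter opened envelope 1, so this case is ruled out; weight (1/5)·0 = 0.
If it is in any of envelopes 2, 3, 4, and 5 (prior 1/5 each): envelope 1 is the lowest-numbered option available, probability 1; weight (1/5)·1 = 1/5 each.
The weights sum to 4/5.
So P(the cheque in envelope 5 | the presenter opened envelope 1) = (1/5) / (4/5) = 1/4.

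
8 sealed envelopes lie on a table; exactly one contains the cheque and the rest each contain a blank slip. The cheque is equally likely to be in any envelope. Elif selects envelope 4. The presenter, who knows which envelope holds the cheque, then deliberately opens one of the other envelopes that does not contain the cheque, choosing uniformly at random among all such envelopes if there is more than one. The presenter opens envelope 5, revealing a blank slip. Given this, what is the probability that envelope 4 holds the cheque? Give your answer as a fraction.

1/8

Condition on the true location of the cheque.
If it is in any of envelopes 1, 2, 3, 6, 7, and 8 (prior 1/8 each): the presenter has 6 equally likely choices, so probability 1/6; weight (1/8)·(1/6) = 1/48 each.
If it is in envelope 4 (prior 1/8): the presenter has 7 equally likely choices, so probability 1/7; weight (1/8)·(1/7) = 1/56.
If it is in envelope 5 (prior 1/8): the presenter opened envelope 5, so this case is ruled out; weight (1/8)·0 = 0.
The weights sum to 1/7.
So P(the cheque in envelope 4 | the presenter opened envelope 5) = (1/56) / (1/7) = 1/8.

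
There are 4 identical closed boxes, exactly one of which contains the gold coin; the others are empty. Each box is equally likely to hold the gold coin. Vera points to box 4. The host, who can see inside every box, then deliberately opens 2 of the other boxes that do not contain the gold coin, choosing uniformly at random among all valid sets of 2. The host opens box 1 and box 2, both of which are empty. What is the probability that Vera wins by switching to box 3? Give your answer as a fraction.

Condition on the true location of the gold coin.
If it is in either of boxes 1 and 2 (prior 1/4 each): that box was opened and seen not to hold the prize — ruled out; weight (1/4)·0 = 0 each.
If it is in box 3 (prior 1/4): the host has no choice, probability 1; weight (1/4)·1 = 1/4.
If it is in box 4 (prior 1/4): the host has 3 equally likely choices, so probability 1/3; weight (1/4)·(1/3) = 1/12.
The weights sum to 1/3.
So P(the gold coin in box 3 | the host opened box 1 and box 2) = (1/4) / (1/3) = 3/4.

3/4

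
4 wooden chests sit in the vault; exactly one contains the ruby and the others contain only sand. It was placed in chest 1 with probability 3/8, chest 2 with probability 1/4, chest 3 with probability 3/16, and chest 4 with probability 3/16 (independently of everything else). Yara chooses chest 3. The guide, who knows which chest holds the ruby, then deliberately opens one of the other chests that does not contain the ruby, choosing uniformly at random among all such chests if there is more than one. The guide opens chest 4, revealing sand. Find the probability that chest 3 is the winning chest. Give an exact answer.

1/6

Consider each possible location of the ruby in turn.
If it is in chest 1 (prior 3/8): the guide has 2 equally likely choices, so probability 1/2; weight (3/8)·(1/2) = 3/16.
If it is in chest 2 (prior 1/4): the guide has 2 equally likely choices, so probability 1/2; weight (1/4)·(1/2) = 1/8.
If it is in chest 3 (prior 3/16): the guide has 3 equally likely choices, so probability 1/3; weight (3/16)·(1/3) = 1/16.
If it is in chest 4 (prior 3/16): the guide opened chest 4, so this case is ruled out; weight (3/16)·0 = 0.
The weights sum to 3/8.
So P(the ruby in chest 3 | the guide opened chest 4) = (1/16) / (3/8) = 1/6.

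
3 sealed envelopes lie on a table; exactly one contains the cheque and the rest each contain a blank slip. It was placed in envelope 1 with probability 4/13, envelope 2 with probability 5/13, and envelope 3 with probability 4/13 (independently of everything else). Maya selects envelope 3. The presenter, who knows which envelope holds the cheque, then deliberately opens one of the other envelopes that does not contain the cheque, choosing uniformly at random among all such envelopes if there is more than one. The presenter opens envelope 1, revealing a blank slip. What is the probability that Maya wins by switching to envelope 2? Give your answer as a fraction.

5/7

Apply Bayes' rule, conditioning on where the cheque actually is.
If it is in envelope 1 (prior 4/13): the presenter opened envelope 1, so this case is ruled out; weight (4/13)·0 = 0.
If it is in envelope 2 (prior 5/13): the presenter has no choice, probability 1; weight (5/13)·1 = 5/13.
If it is in envelope 3 (prior 4/13): the presenter has 2 equally likely choices, so probability 1/2; weight (4/13)·(1/2) = 2/13.
The weights sum to 7/13.
So P(the cheque in envelope 2 | the presenter opened envelope 1) = (5/13) / (7/13) = 5/7.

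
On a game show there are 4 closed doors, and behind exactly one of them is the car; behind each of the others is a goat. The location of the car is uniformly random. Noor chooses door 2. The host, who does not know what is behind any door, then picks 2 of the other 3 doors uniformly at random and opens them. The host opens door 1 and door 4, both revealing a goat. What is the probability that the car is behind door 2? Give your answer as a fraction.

1/2

Consider each possible location of the car in turn.
If it is behind either of doors 1 and 4 (prior 1/4 each): that door was opened and seen not to hold the prize — ruled out; weight (1/4)·0 = 0 each.
If it is behind either of doors 2 and 3 (prior 1/4 each): the host picks exactly this set with probability 1/3 regardless, and none is the prize; weight (1/4)·(1/3) = 1/12 each.
The weights sum to 1/6.
So P(the car behind door 2 | the host opened door 1 and door 4) = (1/12) / (1/6) = 1/2.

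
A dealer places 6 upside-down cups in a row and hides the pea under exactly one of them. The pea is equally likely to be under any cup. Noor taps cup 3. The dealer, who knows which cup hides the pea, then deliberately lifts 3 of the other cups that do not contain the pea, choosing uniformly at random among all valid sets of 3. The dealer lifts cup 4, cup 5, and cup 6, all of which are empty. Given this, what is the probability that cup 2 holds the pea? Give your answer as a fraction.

Apply Bayes' rule, conditioning on where the pea actually is.
If it is under either of cups 1 and 2 (prior 1/6 each): the dealer has 4 equally likely choices, so probability 1/4; weight (1/6)·(1/4) = 1/24 each.
If it is under cup 3 (prior 1/6): the dealer has 10 equally likely choices, so probability 1/10; weight (1/6)·(1/10) = 1/60.
If it is under any of cups 4, 5, and 6 (prior 1/6 each): that cup was opened and seen not to hold the prize — ruled out; weight (1/6)·0 = 0 each.
The weights sum to 1/10.
So P(the pea under cup 2 | the dealer opened cup 4, cup 5, and cup 6) = (1/24) / (1/10) = 5/12.

5/12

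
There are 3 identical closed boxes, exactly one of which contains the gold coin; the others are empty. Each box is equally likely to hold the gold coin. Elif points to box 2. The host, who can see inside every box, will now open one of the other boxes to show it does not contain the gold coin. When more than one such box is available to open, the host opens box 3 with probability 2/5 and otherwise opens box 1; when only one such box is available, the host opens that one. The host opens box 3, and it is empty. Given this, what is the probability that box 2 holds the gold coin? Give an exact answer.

2/7

Condition on the true location of the gold coin.
If it is in box 1 (prior 1/3): only box 3 is available, probability 1; weight (1/3)·1 = 1/3.
If it is in box 2 (prior 1/3): box 3 is available, opened with probability 2/5; weight (1/3)·(2/5) = 2/15.
If it is in box 3 (prior 1/3): the host opened box 3, so this case is ruled out; weight (1/3)·0 = 0.
The weights sum to 7/15.
So P(the gold coin in box 2 | the host opened box 3) = (2/15) / (7/15) = 2/7.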